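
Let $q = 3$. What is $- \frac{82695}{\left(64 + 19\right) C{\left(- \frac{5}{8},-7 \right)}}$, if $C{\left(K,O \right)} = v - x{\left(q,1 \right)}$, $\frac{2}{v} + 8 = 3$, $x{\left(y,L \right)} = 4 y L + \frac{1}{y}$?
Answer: $\frac{1240425}{15853} \approx 78.245$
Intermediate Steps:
$x{\left(y,L \right)} = \frac{1}{y} + 4 L y$ ($x{\left(y,L \right)} = 4 L y + \frac{1}{y} = \frac{1}{y} + 4 L y$)
$v = - \frac{2}{5}$ ($v = \frac{2}{-8 + 3} = \frac{2}{-5} = 2 \left(- \frac{1}{5}\right) = - \frac{2}{5} \approx -0.4$)
$C{\left(K,O \right)} = - \frac{191}{15}$ ($C{\left(K,O \right)} = - \frac{2}{5} - \left(\frac{1}{3} + 4 \cdot 1 \cdot 3\right) = - \frac{2}{5} - \left(\frac{1}{3} + 12\right) = - \frac{2}{5} - \frac{37}{3} = - \frac{191}{15}$)
$- \frac{82695}{\left(64 + 19\right) C{\left(- \frac{5}{8},-7 \right)}} = - \frac{82695}{\left(64 + 19\right) \left(- \frac{191}{15}\right)} = - \frac{82695}{83 \left(- \frac{191}{15}\right)} = - \frac{82695}{- \frac{15853}{15}} = \left(-82695\right) \left(- \frac{15}{15853}\right) = \frac{1240425}{15853}$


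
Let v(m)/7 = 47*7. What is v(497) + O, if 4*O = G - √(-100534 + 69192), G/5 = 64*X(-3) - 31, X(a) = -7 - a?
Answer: 7777/4 - I*√31342/4 ≈ 1944.3 - 44.259*I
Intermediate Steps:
v(m) = 2303 (v(m) = 7*(47*7) = 7*329 = 2303)
G = -1435 (G = 5*(64*(-7 - 1*(-3)) - 31) = 5*(64*(-7 + 3) - 31) = 5*(64*(-4) - 31) = 5*(-256 - 31) = 5*(-287) = -1435)
O = -1435/4 - I*√31342/4 (O = (-1435 - √(-100534 + 69192))/4 = (-1435 - √(-31342))/4 = (-1435 - I*√31342)/4 = -1435/4 - I*√31342/4 ≈ -358.75 - 44.259*I)
v(497) + O = 2303 + (-1435/4 - I*√31342/4) = 7777/4 - I*√31342/4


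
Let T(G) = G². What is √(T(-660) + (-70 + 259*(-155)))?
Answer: √395385 ≈ 628.80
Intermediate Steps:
√(T(-660) + (-70 + 259*(-155))) = √((-660)² + (-70 + 259*(-155))) = √(435600 + (-70 - 40145)) = √(435600 - 40215) = √395385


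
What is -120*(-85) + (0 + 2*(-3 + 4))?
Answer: 10202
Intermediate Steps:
-120*(-85) + (0 + 2*(-3 + 4)) = 10200 + (0 + 2*1) = 10200 + (0 + 2) = 10200 + 2 = 10202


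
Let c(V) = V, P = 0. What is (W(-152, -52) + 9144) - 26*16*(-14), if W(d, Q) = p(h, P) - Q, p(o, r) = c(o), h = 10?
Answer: 15030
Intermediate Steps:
p(o, r) = o
W(d, Q) = 10 - Q
(W(-152, -52) + 9144) - 26*16*(-14) = ((10 - 1*(-52)) + 9144) - 26*16*(-14) = ((10 + 52) + 9144) - 416*(-14) = (62 + 9144) + 5824 = 9206 + 5824 = 15030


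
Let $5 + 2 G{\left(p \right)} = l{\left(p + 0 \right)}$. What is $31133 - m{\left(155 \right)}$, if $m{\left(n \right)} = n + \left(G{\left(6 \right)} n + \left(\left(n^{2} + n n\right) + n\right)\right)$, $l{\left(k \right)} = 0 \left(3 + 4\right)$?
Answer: $- \frac{33679}{2} \approx -16840.0$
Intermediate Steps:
$l{\left(k \right)} = 0$ ($l{\left(k \right)} = 0 \cdot 7 = 0$)
$G{\left(p \right)} = - \frac{5}{2}$ ($G{\left(p \right)} = - \frac{5}{2} + \frac{1}{2} \cdot 0 = - \frac{5}{2} + 0 = - \frac{5}{2}$)
$m{\left(n \right)} = 2 n^{2} - \frac{n}{2}$ ($m{\left(n \right)} = n - \left(- n^{2} + \frac{3 n}{2} - n n\right) = n - \left(- 2 n^{2} + \frac{3 n}{2}\right) = n + \left(2 n^{2} - \frac{3 n}{2}\right) = 2 n^{2} - \frac{n}{2}$)
$31133 - m{\left(155 \right)} = 31133 - \frac{1}{2} \cdot 155 \left(-1 + 4 \cdot 155\right) = 31133 - \frac{1}{2} \cdot 155 \left(-1 + 620\right) = 31133 - \frac{1}{2} \cdot 155 \cdot 619 = 31133 - \frac{95945}{2} = - \frac{33679}{2}$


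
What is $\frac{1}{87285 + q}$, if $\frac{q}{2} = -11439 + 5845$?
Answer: $\frac{1}{76097} \approx 1.3141 \cdot 10^{-5}$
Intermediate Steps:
$q = -11188$ ($q = 2 \left(-11439 + 5845\right) = 2 \left(-5594\right) = -11188$)
$\frac{1}{87285 + q} = \frac{1}{87285 - 11188} = \frac{1}{76097}$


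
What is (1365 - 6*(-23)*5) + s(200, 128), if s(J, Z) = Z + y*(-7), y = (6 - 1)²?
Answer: 2008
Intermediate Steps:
y = 25 (y = 5² = 25)
s(J, Z) = -175 + Z (s(J, Z) = Z + 25*(-7) = Z - 175 = -175 + Z)
(1365 - 6*(-23)*5) + s(200, 128) = (1365 - 6*(-23)*5) + (-175 + 128) = (1365 - (-138)*5) - 47 = (1365 - 1*(-690)) - 47 = (1365 + 690) - 47 = 2055 - 47 = 2008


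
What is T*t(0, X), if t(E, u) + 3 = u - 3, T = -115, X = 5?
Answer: 115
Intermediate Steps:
t(E, u) = -6 + u (t(E, u) = -3 + (u - 3) = -3 + (-3 + u) = -6 + u)
T*t(0, X) = -115*(-6 + 5) = -115*(-1) = 115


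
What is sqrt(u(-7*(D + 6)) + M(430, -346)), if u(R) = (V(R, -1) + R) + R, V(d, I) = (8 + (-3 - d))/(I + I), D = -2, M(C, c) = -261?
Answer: I*sqrt(1334)/2 ≈ 18.262*I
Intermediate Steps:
V(d, I) = (5 - d)/(2*I) (V(d, I) = (5 - d)/((2*I)) = (5 - d)*(1/(2*I)) = (5 - d)/(2*I))
u(R) = -5/2 + 5*R/2 (u(R) = ((1/2)*(5 - R)/(-1) + R) + R = ((1/2)*(-1)*(5 - R) + R) + R = ((-5/2 + R/2) + R) + R = (-5/2 + 3*R/2) + R = -5/2 + 5*R/2)
sqrt(u(-7*(D + 6)) + M(430, -346)) = sqrt((-5/2 + 5*(-7*(-2 + 6))/2) - 261) = sqrt((-5/2 + 5*(-7*4)/2) - 261) = sqrt((-5/2 + (5/2)*(-28)) - 261) = sqrt((-5/2 - 70) - 261) = sqrt(-145/2 - 261) = sqrt(-667/2) = I*sqrt(1334)/2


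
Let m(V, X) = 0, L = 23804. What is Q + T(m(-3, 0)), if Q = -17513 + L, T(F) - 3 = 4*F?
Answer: 6294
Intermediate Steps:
T(F) = 3 + 4*F
Q = 6291 (Q = -17513 + 23804 = 6291)
Q + T(m(-3, 0)) = 6291 + (3 + 4*0) = 6291 + (3 + 0) = 6291 + 3 = 6294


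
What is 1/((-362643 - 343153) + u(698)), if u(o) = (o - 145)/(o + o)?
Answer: -1396/985290663 ≈ -1.4168e-6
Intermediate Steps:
u(o) = (-145 + o)/(2*o) (u(o) = (-145 + o)/((2*o)) = (-145 + o)*(1/(2*o)) = (-145 + o)/(2*o))
1/((-362643 - 343153) + u(698)) = 1/((-362643 - 343153) + (1/2)*(-145 + 698)/698) = 1/(-705796 + (1/2)*(1/698)*553) = 1/(-705796 + 553/1396) = 1/(-985290663/1396) = -1396/985290663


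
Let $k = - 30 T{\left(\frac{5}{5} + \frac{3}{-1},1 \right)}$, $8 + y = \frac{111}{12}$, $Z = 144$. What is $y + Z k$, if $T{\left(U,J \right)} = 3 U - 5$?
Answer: $\frac{190085}{4} \approx 47521.0$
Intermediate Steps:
$y = \frac{5}{4}$ ($y = -8 + \frac{111}{12} = -8 + 111 \cdot \frac{1}{12} = -8 + \frac{37}{4} = \frac{5}{4} \approx 1.25$)
$T{\left(U,J \right)} = -5 + 3 U$
$k = 330$ ($k = - 30 \left(-5 + 3 \left(\frac{5}{5} + \frac{3}{-1}\right)\right) = - 30 \left(-5 + 3 \left(5 \cdot \frac{1}{5} + 3 \left(-1\right)\right)\right) = - 30 \left(-5 + 3 \left(1 - 3\right)\right) = - 30 \left(-5 + 3 \left(-2\right)\right) = - 30 \left(-5 - 6\right) = \left(-30\right) \left(-11\right) = 330$)
$y + Z k = \frac{5}{4} + 144 \cdot 330 = \frac{5}{4} + 47520 = \frac{190085}{4}$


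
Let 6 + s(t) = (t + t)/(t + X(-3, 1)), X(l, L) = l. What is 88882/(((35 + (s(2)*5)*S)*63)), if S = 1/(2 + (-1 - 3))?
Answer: 44441/1890 ≈ 23.514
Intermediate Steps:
s(t) = -6 + 2*t/(-3 + t) (s(t) = -6 + (t + t)/(t - 3) = -6 + (2*t)/(-3 + t) = -6 + 2*t/(-3 + t))
S = -1/2 (S = 1/(2 - 4) = 1/(-2) = -1/2 ≈ -0.50000)
88882/(((35 + (s(2)*5)*S)*63)) = 88882/(((35 + ((2*(9 - 2*2)/(-3 + 2))*5)*(-1/2))*63)) = 88882/(((35 + ((2*(9 - 4)/(-1))*5)*(-1/2))*63)) = 88882/(((35 + ((2*(-1)*5)*5)*(-1/2))*63)) = 88882/(((35 - 10*5*(-1/2))*63)) = 88882/(((35 - 50*(-1/2))*63)) = 88882/(((35 + 25)*63)) = 88882/((60*63)) = 88882/3780 = 88882*(1/3780) = 44441/1890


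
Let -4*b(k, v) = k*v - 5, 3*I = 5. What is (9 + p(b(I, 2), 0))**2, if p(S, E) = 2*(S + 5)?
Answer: 14161/36 ≈ 393.36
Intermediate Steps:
I = 5/3 (I = (1/3)*5 = 5/3 ≈ 1.6667)
b(k, v) = 5/4 - k*v/4 (b(k, v) = -(k*v - 5)/4 = -(-5 + k*v)/4 = 5/4 - k*v/4)
p(S, E) = 10 + 2*S (p(S, E) = 2*(5 + S) = 10 + 2*S)
(9 + p(b(I, 2), 0))**2 = (9 + (10 + 2*(5/4 - 1/4*5/3*2)))**2 = (9 + (10 + 2*(5/4 - 5/6)))**2 = (9 + (10 + 2*(5/12)))**2 = (9 + (10 + 5/6))**2 = (9 + 65/6)**2 = (119/6)**2 = 14161/36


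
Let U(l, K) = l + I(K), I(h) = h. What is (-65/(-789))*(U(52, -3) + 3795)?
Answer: 249860/789 ≈ 316.68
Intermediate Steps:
U(l, K) = K + l (U(l, K) = l + K = K + l)
(-65/(-789))*(U(52, -3) + 3795) = (-65/(-789))*((-3 + 52) + 3795) = (-65*(-1/789))*(49 + 3795) = (65/789)*3844 = 249860/789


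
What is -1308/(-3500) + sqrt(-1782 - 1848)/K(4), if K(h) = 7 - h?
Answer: 327/875 + 11*I*sqrt(30)/3 ≈ 0.37371 + 20.083*I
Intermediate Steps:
-1308/(-3500) + sqrt(-1782 - 1848)/K(4) = -1308/(-3500) + sqrt(-1782 - 1848)/(7 - 1*4) = -1308*(-1/3500) + sqrt(-3630)/(7 - 4) = 327/875 + (11*I*sqrt(30))/3 = 327/875 + (11*I*sqrt(30))*(1/3) = 327/875 + 11*I*sqrt(30)/3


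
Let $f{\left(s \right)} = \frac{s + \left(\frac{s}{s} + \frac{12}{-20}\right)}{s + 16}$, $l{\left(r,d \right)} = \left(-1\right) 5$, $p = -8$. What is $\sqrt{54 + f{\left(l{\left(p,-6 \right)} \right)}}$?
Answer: $\frac{\sqrt{162085}}{55} \approx 7.32$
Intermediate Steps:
$l{\left(r,d \right)} = -5$
$f{\left(s \right)} = \frac{\frac{2}{5} + s}{16 + s}$ ($f{\left(s \right)} = \frac{s + \left(1 + 12 \left(- \frac{1}{20}\right)\right)}{16 + s} = \frac{s + \left(1 - \frac{3}{5}\right)}{16 + s} = \frac{s + \frac{2}{5}}{16 + s} = \frac{\frac{2}{5} + s}{16 + s}$)
$\sqrt{54 + f{\left(l{\left(p,-6 \right)} \right)}} = \sqrt{54 + \frac{\frac{2}{5} - 5}{16 - 5}} = \sqrt{54 + \frac{1}{11} \left(- \frac{23}{5}\right)} = \sqrt{54 - \frac{23}{55}} = \sqrt{\frac{2947}{55}} = \frac{\sqrt{162085}}{55}$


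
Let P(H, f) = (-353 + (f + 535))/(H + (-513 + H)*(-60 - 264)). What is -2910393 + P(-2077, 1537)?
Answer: -2436240501900/837083 ≈ -2.9104e+6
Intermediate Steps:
P(H, f) = (182 + f)/(166212 - 323*H) (P(H, f) = (-353 + (535 + f))/(H + (-513 + H)*(-324)) = (182 + f)/(H + (166212 - 324*H)) = (182 + f)/(166212 - 323*H))
-2910393 + P(-2077, 1537) = -2910393 + (-182 - 1*1537)/(19*(-8748 + 17*(-2077))) = -2910393 + (-182 - 1537)/(19*(-8748 - 35309)) = -2910393 + (1/19)*(-1719)/(-44057) = -2910393 + (1/19)*(-1/44057)*(-1719) = -2910393 + 1719/837083 = -2436240501900/837083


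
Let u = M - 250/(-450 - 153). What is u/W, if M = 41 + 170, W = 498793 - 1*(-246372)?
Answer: 127483/449334495 ≈ 0.00028372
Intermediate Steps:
W = 745165 (W = 498793 + 246372 = 745165)
M = 211
u = 127483/603 (u = 211 - 250/(-450 - 153) = 211 - 250/(-603) = 211 - 1/603*(-250) = 211 + 250/603 = 127483/603 ≈ 211.41)
u/W = (127483/603)/745165 = (127483/603)*(1/745165) = 127483/449334495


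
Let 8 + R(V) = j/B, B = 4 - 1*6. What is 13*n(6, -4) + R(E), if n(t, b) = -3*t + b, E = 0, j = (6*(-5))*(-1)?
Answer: -309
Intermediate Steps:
B = -2 (B = 4 - 6 = -2)
j = 30 (j = -30*(-1) = 30)
R(V) = -23 (R(V) = -8 + 30/(-2) = -8 + 30*(-1/2) = -8 - 15 = -23)
n(t, b) = b - 3*t
13*n(6, -4) + R(E) = 13*(-4 - 3*6) - 23 = 13*(-4 - 18) - 23 = 13*(-22) - 23 = -286 - 23 = -309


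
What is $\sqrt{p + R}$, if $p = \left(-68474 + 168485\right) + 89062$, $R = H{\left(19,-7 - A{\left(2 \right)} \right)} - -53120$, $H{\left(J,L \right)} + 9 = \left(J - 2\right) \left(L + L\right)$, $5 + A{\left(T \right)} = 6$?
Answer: $2 \sqrt{60478} \approx 491.85$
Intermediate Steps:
$A{\left(T \right)} = 1$ ($A{\left(T \right)} = -5 + 6 = 1$)
$H{\left(J,L \right)} = -9 + 2 L \left(-2 + J\right)$ ($H{\left(J,L \right)} = -9 + \left(J - 2\right) \left(L + L\right) = -9 + \left(-2 + J\right) 2 L = -9 + 2 L \left(-2 + J\right)$)
$R = 52839$ ($R = \left(-9 - 4 \left(-7 - 1\right) + 2 \cdot 19 \left(-7 - 1\right)\right) - -53120 = \left(-9 - 4 \left(-7 - 1\right) + 2 \cdot 19 \left(-7 - 1\right)\right) + 53120 = \left(-9 - -32 + 2 \cdot 19 \left(-8\right)\right) + 53120 = \left(-9 + 32 - 304\right) + 53120 = -281 + 53120 = 52839$)
$p = 189073$ ($p = 100011 + 89062 = 189073$)
$\sqrt{p + R} = \sqrt{189073 + 52839} = \sqrt{241912} = 2 \sqrt{60478}$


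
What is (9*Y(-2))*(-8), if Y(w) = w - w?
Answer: 0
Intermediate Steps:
Y(w) = 0
(9*Y(-2))*(-8) = (9*0)*(-8) = 0*(-8) = 0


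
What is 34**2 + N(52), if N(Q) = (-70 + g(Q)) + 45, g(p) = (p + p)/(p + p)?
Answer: 1132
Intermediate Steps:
g(p) = 1 (g(p) = (2*p)/((2*p)) = (2*p)*(1/(2*p)) = 1)
N(Q) = -24 (N(Q) = (-70 + 1) + 45 = -69 + 45 = -24)
34**2 + N(52) = 34**2 - 24 = 1156 - 24 = 1132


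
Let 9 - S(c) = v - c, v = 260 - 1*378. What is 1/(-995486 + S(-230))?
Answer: -1/995589 ≈ -1.0044e-6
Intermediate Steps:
v = -118 (v = 260 - 378 = -118)
S(c) = 127 + c (S(c) = 9 - (-118 - c) = 9 + (118 + c) = 127 + c)
1/(-995486 + S(-230)) = 1/(-995486 + (127 - 230)) = 1/(-995486 - 103) = 1/(-995589) = -1/995589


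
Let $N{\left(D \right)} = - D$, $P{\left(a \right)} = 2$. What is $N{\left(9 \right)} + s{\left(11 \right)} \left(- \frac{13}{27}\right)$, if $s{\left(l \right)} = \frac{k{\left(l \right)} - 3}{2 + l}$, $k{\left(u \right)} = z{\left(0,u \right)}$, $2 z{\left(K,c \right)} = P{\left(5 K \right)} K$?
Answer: $- \frac{80}{9} \approx -8.8889$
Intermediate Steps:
$z{\left(K,c \right)} = K$ ($z{\left(K,c \right)} = \frac{2 K}{2} = K$)
$k{\left(u \right)} = 0$
$s{\left(l \right)} = - \frac{3}{2 + l}$ ($s{\left(l \right)} = \frac{0 - 3}{2 + l} = - \frac{3}{2 + l}$)
$N{\left(9 \right)} + s{\left(11 \right)} \left(- \frac{13}{27}\right) = \left(-1\right) 9 + - \frac{3}{2 + 11} \left(- \frac{13}{27}\right) = -9 + - \frac{3}{13} \left(\left(-13\right) \frac{1}{27}\right) = -9 + \left(-3\right) \frac{1}{13} \left(- \frac{13}{27}\right) = -9 - - \frac{1}{9} = -9 + \frac{1}{9} = - \frac{80}{9}$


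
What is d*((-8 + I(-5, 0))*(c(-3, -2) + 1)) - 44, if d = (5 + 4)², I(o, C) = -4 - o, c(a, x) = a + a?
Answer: 2791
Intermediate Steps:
c(a, x) = 2*a
d = 81 (d = 9² = 81)
d*((-8 + I(-5, 0))*(c(-3, -2) + 1)) - 44 = 81*((-8 + (-4 - 1*(-5)))*(2*(-3) + 1)) - 44 = 81*((-8 + (-4 + 5))*(-6 + 1)) - 44 = 81*((-8 + 1)*(-5)) - 44 = 81*(-7*(-5)) - 44 = 81*35 - 44 = 2835 - 44 = 2791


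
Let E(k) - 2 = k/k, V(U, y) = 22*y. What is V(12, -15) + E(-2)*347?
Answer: 711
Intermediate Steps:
E(k) = 3 (E(k) = 2 + k/k = 2 + 1 = 3)
V(12, -15) + E(-2)*347 = 22*(-15) + 3*347 = -330 + 1041 = 711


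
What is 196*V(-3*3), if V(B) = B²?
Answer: 15876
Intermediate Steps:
196*V(-3*3) = 196*(-3*3)² = 196*(-9)² = 196*81 = 15876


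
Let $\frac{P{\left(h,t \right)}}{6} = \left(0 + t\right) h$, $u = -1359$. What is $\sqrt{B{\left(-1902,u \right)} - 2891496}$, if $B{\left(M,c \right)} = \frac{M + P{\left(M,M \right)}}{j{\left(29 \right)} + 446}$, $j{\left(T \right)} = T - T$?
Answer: $\frac{3 i \sqrt{15707915509}}{223} \approx 1686.1 i$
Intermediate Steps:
$P{\left(h,t \right)} = 6 h t$ ($P{\left(h,t \right)} = 6 \left(0 + t\right) h = 6 t h = 6 h t$)
$j{\left(T \right)} = 0$
$B{\left(M,c \right)} = \frac{M}{446} + \frac{3 M^{2}}{223}$ ($B{\left(M,c \right)} = \frac{M + 6 M M}{0 + 446} = \frac{M + 6 M^{2}}{446} = \left(M + 6 M^{2}\right) \frac{1}{446} = \frac{M}{446} + \frac{3 M^{2}}{223}$)
$\sqrt{B{\left(-1902,u \right)} - 2891496} = \sqrt{\frac{1}{446} \left(-1902\right) \left(1 + 6 \left(-1902\right)\right) - 2891496} = \sqrt{\frac{1}{446} \left(-1902\right) \left(1 - 11412\right) - 2891496} = \sqrt{\frac{1}{446} \left(-1902\right) \left(-11411\right) - 2891496} = \sqrt{\frac{10851861}{223} - 2891496} = \sqrt{- \frac{633951747}{223}} = \frac{3 i \sqrt{15707915509}}{223}$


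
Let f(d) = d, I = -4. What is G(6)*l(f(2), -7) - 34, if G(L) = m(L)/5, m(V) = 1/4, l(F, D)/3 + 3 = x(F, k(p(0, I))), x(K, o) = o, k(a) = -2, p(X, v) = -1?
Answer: -139/4 ≈ -34.750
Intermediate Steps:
l(F, D) = -15 (l(F, D) = -9 + 3*(-2) = -9 - 6 = -15)
m(V) = ¼
G(L) = 1/20 (G(L) = (¼)/5 = (¼)*(⅕) = 1/20)
G(6)*l(f(2), -7) - 34 = (1/20)*(-15) - 34 = -¾ - 34 = -139/4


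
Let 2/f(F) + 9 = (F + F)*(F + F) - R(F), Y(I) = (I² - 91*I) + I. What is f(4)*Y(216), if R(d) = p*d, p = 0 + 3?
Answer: 54432/43 ≈ 1265.9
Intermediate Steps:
p = 3
R(d) = 3*d
Y(I) = I² - 90*I
f(F) = 2/(-9 - 3*F + 4*F²) (f(F) = 2/(-9 + ((F + F)*(F + F) - 3*F)) = 2/(-9 + ((2*F)*(2*F) - 3*F)) = 2/(-9 + (4*F² - 3*F)) = 2/(-9 + (-3*F + 4*F²)) = 2/(-9 - 3*F + 4*F²))
f(4)*Y(216) = (2/(-9 - 3*4 + 4*4²))*(216*(-90 + 216)) = (2/(-9 - 12 + 4*16))*(216*126) = (2/(-9 - 12 + 64))*27216 = (2/43)*27216 = 54432/43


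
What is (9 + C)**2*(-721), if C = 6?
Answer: -162225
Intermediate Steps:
(9 + C)**2*(-721) = (9 + 6)**2*(-721) = 15**2*(-721) = 225*(-721) = -162225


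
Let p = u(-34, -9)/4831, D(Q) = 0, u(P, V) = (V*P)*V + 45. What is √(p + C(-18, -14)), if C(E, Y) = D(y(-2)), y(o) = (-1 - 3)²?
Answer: 3*I*√1454131/4831 ≈ 0.74883*I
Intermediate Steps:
y(o) = 16 (y(o) = (-4)² = 16)
u(P, V) = 45 + P*V² (u(P, V) = (P*V)*V + 45 = P*V² + 45 = 45 + P*V²)
C(E, Y) = 0
p = -2709/4831 (p = (45 - 34*(-9)²)/4831 = (45 - 34*81)*(1/4831) = (45 - 2754)*(1/4831) = -2709*1/4831 = -2709/4831 ≈ -0.56075)
√(p + C(-18, -14)) = √(-2709/4831 + 0) = √(-2709/4831) = 3*I*√1454131/4831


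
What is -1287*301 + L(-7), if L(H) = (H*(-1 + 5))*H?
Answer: -387191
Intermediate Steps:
L(H) = 4*H² (L(H) = (H*4)*H = (4*H)*H = 4*H²)
-1287*301 + L(-7) = -1287*301 + 4*(-7)² = -387387 + 4*49 = -387387 + 196 = -387191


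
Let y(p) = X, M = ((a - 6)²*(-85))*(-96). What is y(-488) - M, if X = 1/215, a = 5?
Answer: -1754399/215 ≈ -8160.0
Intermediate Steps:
X = 1/215 ≈ 0.0046512
M = 8160 (M = ((5 - 6)²*(-85))*(-96) = ((-1)²*(-85))*(-96) = (1*(-85))*(-96) = -85*(-96) = 8160)
y(p) = 1/215
y(-488) - M = 1/215 - 1*8160 = 1/215 - 8160 = -1754399/215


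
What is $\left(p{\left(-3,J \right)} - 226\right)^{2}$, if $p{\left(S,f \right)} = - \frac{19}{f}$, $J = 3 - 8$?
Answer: $\frac{1234321}{25} \approx 49373.0$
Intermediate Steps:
$J = -5$
$\left(p{\left(-3,J \right)} - 226\right)^{2} = \left(- \frac{19}{-5} - 226\right)^{2} = \left(\left(-19\right) \left(- \frac{1}{5}\right) - 226\right)^{2} = \left(\frac{19}{5} - 226\right)^{2} = \left(- \frac{1111}{5}\right)^{2} = \frac{1234321}{25}$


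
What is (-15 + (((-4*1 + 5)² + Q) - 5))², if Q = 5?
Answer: 196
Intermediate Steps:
(-15 + (((-4*1 + 5)² + Q) - 5))² = (-15 + (((-4*1 + 5)² + 5) - 5))² = (-15 + (((-4 + 5)² + 5) - 5))² = (-15 + ((1² + 5) - 5))² = (-15 + ((1 + 5) - 5))² = (-15 + (6 - 5))² = (-15 + 1)² = (-14)² = 196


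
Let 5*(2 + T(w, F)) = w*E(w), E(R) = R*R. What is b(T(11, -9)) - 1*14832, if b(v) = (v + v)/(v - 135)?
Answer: -4789415/323 ≈ -14828.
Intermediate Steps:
E(R) = R**2
T(w, F) = -2 + w**3/5 (T(w, F) = -2 + (w*w**2)/5 = -2 + w**3/5)
b(v) = 2*v/(-135 + v) (b(v) = (2*v)/(-135 + v) = 2*v/(-135 + v))
b(T(11, -9)) - 1*14832 = 2*(-2 + (1/5)*11**3)/(-135 + (-2 + (1/5)*11**3)) - 1*14832 = 2*(-2 + (1/5)*1331)/(-135 + (-2 + (1/5)*1331)) - 14832 = 2*(-2 + 1331/5)/(-135 + (-2 + 1331/5)) - 14832 = 2*(1321/5)/(-135 + 1321/5) - 14832 = 2*(1321/5)/(646/5) - 14832 = 2*(1321/5)*(5/646) - 14832 = 1321/323 - 14832 = -4789415/323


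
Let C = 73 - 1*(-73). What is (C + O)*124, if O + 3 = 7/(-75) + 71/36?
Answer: 4042121/225 ≈ 17965.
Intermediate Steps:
O = -1009/900 (O = -3 + (7/(-75) + 71/36) = -3 + (7*(-1/75) + 71*(1/36)) = -3 + (-7/75 + 71/36) = -3 + 1691/900 = -1009/900 ≈ -1.1211)
C = 146 (C = 73 + 73 = 146)
(C + O)*124 = (146 - 1009/900)*124 = (130391/900)*124 = 4042121/225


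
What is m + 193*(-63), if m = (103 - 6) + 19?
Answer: -12043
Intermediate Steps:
m = 116 (m = 97 + 19 = 116)
m + 193*(-63) = 116 + 193*(-63) = 116 - 12159 = -12043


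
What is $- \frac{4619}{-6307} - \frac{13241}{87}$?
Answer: $- \frac{83109134}{548709} \approx -151.46$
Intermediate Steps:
$- \frac{4619}{-6307} - \frac{13241}{87} = \left(-4619\right) \left(- \frac{1}{6307}\right) - \frac{13241}{87} = \frac{4619}{6307} - \frac{13241}{87} = - \frac{83109134}{548709}$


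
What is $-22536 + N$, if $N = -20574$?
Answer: $-43110$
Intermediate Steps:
$-22536 + N = -22536 - 20574 = -43110$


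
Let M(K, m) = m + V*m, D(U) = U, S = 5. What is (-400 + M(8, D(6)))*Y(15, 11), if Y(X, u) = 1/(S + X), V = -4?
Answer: -209/10 ≈ -20.900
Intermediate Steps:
Y(X, u) = 1/(5 + X)
M(K, m) = -3*m (M(K, m) = m - 4*m = -3*m)
(-400 + M(8, D(6)))*Y(15, 11) = (-400 - 3*6)/(5 + 15) = (-400 - 18)/20 = -418*1/20 = -209/10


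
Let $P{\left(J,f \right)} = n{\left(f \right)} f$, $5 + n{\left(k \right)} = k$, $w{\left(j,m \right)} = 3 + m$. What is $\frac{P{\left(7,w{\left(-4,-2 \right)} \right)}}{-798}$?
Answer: $\frac{2}{399} \approx 0.0050125$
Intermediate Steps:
$n{\left(k \right)} = -5 + k$
$P{\left(J,f \right)} = f \left(-5 + f\right)$ ($P{\left(J,f \right)} = \left(-5 + f\right) f = f \left(-5 + f\right)$)
$\frac{P{\left(7,w{\left(-4,-2 \right)} \right)}}{-798} = \frac{\left(3 - 2\right) \left(-5 + \left(3 - 2\right)\right)}{-798} = 1 \left(-5 + 1\right) \left(- \frac{1}{798}\right) = 1 \left(-4\right) \left(- \frac{1}{798}\right) = \left(-4\right) \left(- \frac{1}{798}\right) = \frac{2}{399}$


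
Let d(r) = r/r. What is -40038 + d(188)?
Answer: -40037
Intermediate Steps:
d(r) = 1
-40038 + d(188) = -40038 + 1 = -40037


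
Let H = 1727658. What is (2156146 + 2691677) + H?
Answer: 6575481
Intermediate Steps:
(2156146 + 2691677) + H = (2156146 + 2691677) + 1727658 = 4847823 + 1727658 = 6575481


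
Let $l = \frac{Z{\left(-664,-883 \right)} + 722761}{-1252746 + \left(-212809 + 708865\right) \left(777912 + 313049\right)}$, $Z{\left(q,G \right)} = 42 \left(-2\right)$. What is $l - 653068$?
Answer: $- \frac{353425052587788083}{541176497070} \approx -6.5307 \cdot 10^{5}$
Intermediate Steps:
$Z{\left(q,G \right)} = -84$
$l = \frac{722677}{541176497070}$ ($l = \frac{-84 + 722761}{-1252746 + \left(-212809 + 708865\right) \left(777912 + 313049\right)} = \frac{722677}{-1252746 + 496056 \cdot 1090961} = \frac{722677}{-1252746 + 541177749816} = \frac{722677}{541176497070} \approx 1.3354 \cdot 10^{-6}$)
$l - 653068 = \frac{722677}{541176497070} - 653068 = - \frac{353425052587788083}{541176497070}$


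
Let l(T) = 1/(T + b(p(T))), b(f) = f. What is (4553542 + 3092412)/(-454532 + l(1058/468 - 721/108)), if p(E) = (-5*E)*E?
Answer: -767812056670777/45644422825274 ≈ -16.822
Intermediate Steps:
p(E) = -5*E**2
l(T) = 1/(T - 5*T**2)
(4553542 + 3092412)/(-454532 + l(1058/468 - 721/108)) = (4553542 + 3092412)/(-454532 - 1/((1058/468 - 721/108)*(-1 + 5*(1058/468 - 721/108)))) = 7645954/(-454532 - 1/((1058*(1/468) - 721*1/108)*(-1 + 5*(1058*(1/468) - 721*1/108)))) = 7645954/(-454532 - 1/((529/234 - 721/108)*(-1 + 5*(529/234 - 721/108)))) = 7645954/(-454532 - 1/((-6199/1404)*(-1 + 5*(-6199/1404)))) = 7645954/(-454532 - 1*(-1404/6199)/(-1 - 30995/1404)) = 7645954/(-454532 - 1*(-1404/6199)/(-32399/1404)) = 7645954/(-454532 - 1*(-1404/6199)*(-1404/32399)) = 7645954/(-454532 - 1971216/200841401) = 7645954/(-91288845650548/200841401) = 7645954*(-200841401/91288845650548) = -767812056670777/45644422825274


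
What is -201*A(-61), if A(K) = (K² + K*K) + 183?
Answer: -1532625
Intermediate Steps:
A(K) = 183 + 2*K² (A(K) = (K² + K²) + 183 = 2*K² + 183 = 183 + 2*K²)
-201*A(-61) = -201*(183 + 2*(-61)²) = -201*(183 + 2*3721) = -201*(183 + 7442) = -201*7625 = -1532625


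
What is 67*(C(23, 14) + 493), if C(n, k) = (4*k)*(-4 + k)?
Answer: 70551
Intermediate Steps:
C(n, k) = 4*k*(-4 + k)
67*(C(23, 14) + 493) = 67*(4*14*(-4 + 14) + 493) = 67*(4*14*10 + 493) = 67*(560 + 493) = 67*1053 = 70551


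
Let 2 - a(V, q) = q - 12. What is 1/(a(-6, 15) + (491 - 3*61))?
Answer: 1/307 ≈ 0.0032573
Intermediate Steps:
a(V, q) = 14 - q (a(V, q) = 2 - (q - 12) = 2 - (-12 + q) = 2 + (12 - q) = 14 - q)
1/(a(-6, 15) + (491 - 3*61)) = 1/((14 - 1*15) + (491 - 3*61)) = 1/((14 - 15) + (491 - 1*183)) = 1/(-1 + (491 - 183)) = 1/(-1 + 308) = 1/307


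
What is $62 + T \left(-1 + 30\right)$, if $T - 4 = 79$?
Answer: $2469$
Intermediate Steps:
$T = 83$ ($T = 4 + 79 = 83$)
$62 + T \left(-1 + 30\right) = 62 + 83 \left(-1 + 30\right) = 62 + 83 \cdot 29 = 62 + 2407 = 2469$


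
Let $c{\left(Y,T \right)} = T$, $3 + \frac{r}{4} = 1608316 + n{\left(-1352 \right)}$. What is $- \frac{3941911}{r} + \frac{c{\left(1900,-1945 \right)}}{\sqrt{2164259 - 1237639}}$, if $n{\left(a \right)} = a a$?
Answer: $- \frac{3941911}{13744868} - \frac{389 \sqrt{231655}}{92662} \approx -2.3073$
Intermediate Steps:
$n{\left(a \right)} = a^{2}$
$r = 13744868$ ($r = -12 + 4 \left(1608316 + \left(-1352\right)^{2}\right) = -12 + 4 \left(1608316 + 1827904\right) = -12 + 4 \cdot 3436220 = -12 + 13744880 = 13744868$)
$- \frac{3941911}{r} + \frac{c{\left(1900,-1945 \right)}}{\sqrt{2164259 - 1237639}} = - \frac{3941911}{13744868} - \frac{1945}{\sqrt{2164259 - 1237639}} = \left(-3941911\right) \frac{1}{13744868} - \frac{1945}{\sqrt{926620}} = - \frac{3941911}{13744868} - \frac{1945}{2 \sqrt{231655}} = - \frac{3941911}{13744868} - 1945 \frac{\sqrt{231655}}{463310} = - \frac{3941911}{13744868} - \frac{389 \sqrt{231655}}{92662}$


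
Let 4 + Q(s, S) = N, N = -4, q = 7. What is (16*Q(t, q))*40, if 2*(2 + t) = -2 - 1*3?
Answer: -5120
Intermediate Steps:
t = -9/2 (t = -2 + (-2 - 1*3)/2 = -2 + (-2 - 3)/2 = -2 + (½)*(-5) = -2 - 5/2 = -9/2 ≈ -4.5000)
Q(s, S) = -8 (Q(s, S) = -4 - 4 = -8)
(16*Q(t, q))*40 = (16*(-8))*40 = -128*40 = -5120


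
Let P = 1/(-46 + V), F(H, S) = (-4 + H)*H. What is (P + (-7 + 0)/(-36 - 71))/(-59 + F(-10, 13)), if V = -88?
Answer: 277/387126 ≈ 0.00071553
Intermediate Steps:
F(H, S) = H*(-4 + H)
P = -1/134 (P = 1/(-46 - 88) = 1/(-134) = -1/134 ≈ -0.0074627)
(P + (-7 + 0)/(-36 - 71))/(-59 + F(-10, 13)) = (-1/134 + (-7 + 0)/(-36 - 71))/(-59 - 10*(-4 - 10)) = (-1/134 - 7/(-107))/(-59 - 10*(-14)) = (-1/134 - 7*(-1/107))/(-59 + 140) = (-1/134 + 7/107)/81 = (1/81)*(831/14338) = 277/387126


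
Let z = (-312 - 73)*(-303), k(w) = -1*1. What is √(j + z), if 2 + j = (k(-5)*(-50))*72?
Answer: √120253 ≈ 346.77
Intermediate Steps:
k(w) = -1
j = 3598 (j = -2 - 1*(-50)*72 = -2 + 50*72 = -2 + 3600 = 3598)
z = 116655 (z = -385*(-303) = 116655)
√(j + z) = √(3598 + 116655) = √120253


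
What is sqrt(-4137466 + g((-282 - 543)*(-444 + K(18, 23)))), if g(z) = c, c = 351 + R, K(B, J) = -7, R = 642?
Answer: I*sqrt(4136473) ≈ 2033.8*I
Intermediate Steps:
c = 993 (c = 351 + 642 = 993)
g(z) = 993
sqrt(-4137466 + g((-282 - 543)*(-444 + K(18, 23)))) = sqrt(-4137466 + 993) = sqrt(-4136473) = I*sqrt(4136473)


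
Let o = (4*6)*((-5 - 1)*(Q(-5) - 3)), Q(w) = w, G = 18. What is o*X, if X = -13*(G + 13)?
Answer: -464256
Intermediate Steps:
X = -403 (X = -13*(18 + 13) = -13*31 = -403)
o = 1152 (o = (4*6)*((-5 - 1)*(-5 - 3)) = 24*(-6*(-8)) = 24*48 = 1152)
o*X = 1152*(-403) = -464256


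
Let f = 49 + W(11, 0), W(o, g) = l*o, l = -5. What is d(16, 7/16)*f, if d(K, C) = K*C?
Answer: -42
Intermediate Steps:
d(K, C) = C*K
W(o, g) = -5*o
f = -6 (f = 49 - 5*11 = 49 - 55 = -6)
d(16, 7/16)*f = ((7/16)*16)*(-6) = 7*(-6) = -42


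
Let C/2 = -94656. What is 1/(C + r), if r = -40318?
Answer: -1/229630 ≈ -4.3548e-6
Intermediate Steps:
C = -189312 (C = 2*(-94656) = -189312)
1/(C + r) = 1/(-189312 - 40318) = 1/(-229630) = -1/229630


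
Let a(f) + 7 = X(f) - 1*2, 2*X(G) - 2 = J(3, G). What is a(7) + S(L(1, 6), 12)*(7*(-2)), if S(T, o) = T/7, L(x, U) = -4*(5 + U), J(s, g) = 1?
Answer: 161/2 ≈ 80.500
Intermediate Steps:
X(G) = 3/2 (X(G) = 1 + (½)*1 = 1 + ½ = 3/2)
L(x, U) = -20 - 4*U
S(T, o) = T/7 (S(T, o) = T*(⅐) = T/7)
a(f) = -15/2 (a(f) = -7 + (3/2 - 1*2) = -7 + (3/2 - 2) = -7 - ½ = -15/2)
a(7) + S(L(1, 6), 12)*(7*(-2)) = -15/2 + ((-20 - 4*6)/7)*(7*(-2)) = -15/2 + ((-20 - 24)/7)*(-14) = -15/2 + ((⅐)*(-44))*(-14) = -15/2 - 44/7*(-14) = -15/2 + 88 = 161/2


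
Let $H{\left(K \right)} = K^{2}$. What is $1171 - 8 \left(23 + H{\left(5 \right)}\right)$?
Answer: $787$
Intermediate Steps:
$1171 - 8 \left(23 + H{\left(5 \right)}\right) = 1171 - 8 \left(23 + 5^{2}\right) = 1171 - 8 \left(23 + 25\right) = 1171 - 8 \cdot 48 = 1171 - 384 = 787$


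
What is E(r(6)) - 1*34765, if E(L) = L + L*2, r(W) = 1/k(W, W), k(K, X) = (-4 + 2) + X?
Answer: -139057/4 ≈ -34764.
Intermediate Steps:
k(K, X) = -2 + X
r(W) = 1/(-2 + W)
E(L) = 3*L (E(L) = L + 2*L = 3*L)
E(r(6)) - 1*34765 = 3/(-2 + 6) - 1*34765 = 3/4 - 34765 = 3*(¼) - 34765 = ¾ - 34765 = -139057/4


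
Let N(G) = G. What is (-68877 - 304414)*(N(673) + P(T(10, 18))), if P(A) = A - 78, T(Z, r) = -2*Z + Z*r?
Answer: -281834705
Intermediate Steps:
P(A) = -78 + A
(-68877 - 304414)*(N(673) + P(T(10, 18))) = (-68877 - 304414)*(673 + (-78 + 10*(-2 + 18))) = -373291*(673 + (-78 + 10*16)) = -373291*(673 + (-78 + 160)) = -373291*(673 + 82) = -373291*755 = -281834705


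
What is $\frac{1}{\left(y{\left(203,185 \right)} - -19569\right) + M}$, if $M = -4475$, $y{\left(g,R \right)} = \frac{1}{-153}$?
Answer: $\frac{153}{2309381} \approx 6.6251 \cdot 10^{-5}$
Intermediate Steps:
$y{\left(g,R \right)} = - \frac{1}{153}$
$\frac{1}{\left(y{\left(203,185 \right)} - -19569\right) + M} = \frac{1}{\left(- \frac{1}{153} - -19569\right) - 4475} = \frac{1}{\left(- \frac{1}{153} + 19569\right) - 4475} = \frac{1}{\frac{2994056}{153} - 4475} = \frac{1}{\frac{2309381}{153}} = \frac{153}{2309381}$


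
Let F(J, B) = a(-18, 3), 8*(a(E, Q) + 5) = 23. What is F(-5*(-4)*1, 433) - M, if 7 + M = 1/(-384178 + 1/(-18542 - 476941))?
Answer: 7423797014889/1522829343800 ≈ 4.8750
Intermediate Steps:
a(E, Q) = -17/8 (a(E, Q) = -5 + (⅛)*23 = -5 + 23/8 = -17/8)
F(J, B) = -17/8
M = -1332476171308/190353667975 (M = -7 + 1/(-384178 + 1/(-18542 - 476941)) = -7 + 1/(-384178 + 1/(-495483)) = -7 + 1/(-384178 - 1/495483) = -7 + 1/(-190353667975/495483) = -7 - 495483/190353667975 = -1332476171308/190353667975 ≈ -7.0000)
F(-5*(-4)*1, 433) - M = -17/8 - 1*(-1332476171308/190353667975) = -17/8 + 1332476171308/190353667975 = 7423797014889/1522829343800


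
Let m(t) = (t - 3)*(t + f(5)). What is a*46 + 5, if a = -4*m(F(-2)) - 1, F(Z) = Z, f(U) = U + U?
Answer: 7319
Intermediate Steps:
f(U) = 2*U
m(t) = (-3 + t)*(10 + t) (m(t) = (t - 3)*(t + 2*5) = (-3 + t)*(t + 10) = (-3 + t)*(10 + t))
a = 159 (a = -4*(-30 + (-2)**2 + 7*(-2)) - 1 = -4*(-30 + 4 - 14) - 1 = -4*(-40) - 1 = 160 - 1 = 159)
a*46 + 5 = 159*46 + 5 = 7314 + 5 = 7319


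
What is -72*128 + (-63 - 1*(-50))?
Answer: -9229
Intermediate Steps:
-72*128 + (-63 - 1*(-50)) = -9216 + (-63 + 50) = -9216 - 13 = -9229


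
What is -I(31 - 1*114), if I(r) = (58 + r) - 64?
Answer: 89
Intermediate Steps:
I(r) = -6 + r
-I(31 - 1*114) = -(-6 + (31 - 1*114)) = -(-6 + (31 - 114)) = -(-6 - 83) = -1*(-89) = 89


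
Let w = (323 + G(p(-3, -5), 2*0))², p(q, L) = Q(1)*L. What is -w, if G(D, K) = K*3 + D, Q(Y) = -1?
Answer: -107584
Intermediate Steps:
p(q, L) = -L
G(D, K) = D + 3*K (G(D, K) = 3*K + D = D + 3*K)
w = 107584 (w = (323 + (-1*(-5) + 3*(2*0)))² = (323 + (5 + 3*0))² = (323 + (5 + 0))² = (323 + 5)² = 328² = 107584)
-w = -1*107584 = -107584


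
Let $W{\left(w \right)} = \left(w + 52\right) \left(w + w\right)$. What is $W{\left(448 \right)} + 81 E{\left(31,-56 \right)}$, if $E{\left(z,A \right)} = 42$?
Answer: $451402$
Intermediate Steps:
$W{\left(w \right)} = 2 w \left(52 + w\right)$ ($W{\left(w \right)} = \left(52 + w\right) 2 w = 2 w \left(52 + w\right)$)
$W{\left(448 \right)} + 81 E{\left(31,-56 \right)} = 2 \cdot 448 \left(52 + 448\right) + 81 \cdot 42 = 2 \cdot 448 \cdot 500 + 3402 = 448000 + 3402 = 451402$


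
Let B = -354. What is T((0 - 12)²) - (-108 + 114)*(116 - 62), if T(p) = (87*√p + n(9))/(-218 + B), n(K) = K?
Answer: -14337/44 ≈ -325.84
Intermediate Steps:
T(p) = -9/572 - 87*√p/572 (T(p) = (87*√p + 9)/(-218 - 354) = (9 + 87*√p)/(-572) = (9 + 87*√p)*(-1/572) = -9/572 - 87*√p/572)
T((0 - 12)²) - (-108 + 114)*(116 - 62) = (-9/572 - 87*√((0 - 12)²)/572) - (-108 + 114)*(116 - 62) = (-9/572 - 87*√((-12)²)/572) - 6*54 = (-9/572 - 87*√144/572) - 1*324 = (-9/572 - 87/572*12) - 324 = (-9/572 - 261/143) - 324 = -81/44 - 324 = -14337/44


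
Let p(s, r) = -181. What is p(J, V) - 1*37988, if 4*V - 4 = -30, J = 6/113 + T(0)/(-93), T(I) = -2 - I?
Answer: -38169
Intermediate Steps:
J = 784/10509 (J = 6/113 + (-2 - 1*0)/(-93) = 6*(1/113) + (-2 + 0)*(-1/93) = 6/113 - 2*(-1/93) = 6/113 + 2/93 = 784/10509 ≈ 0.074603)
V = -13/2 (V = 1 + (¼)*(-30) = 1 - 15/2 = -13/2 ≈ -6.5000)
p(J, V) - 1*37988 = -181 - 1*37988 = -181 - 37988 = -38169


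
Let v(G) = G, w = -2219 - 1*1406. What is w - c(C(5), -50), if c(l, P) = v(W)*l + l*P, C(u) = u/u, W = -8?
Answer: -3567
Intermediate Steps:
w = -3625 (w = -2219 - 1406 = -3625)
C(u) = 1
c(l, P) = -8*l + P*l (c(l, P) = -8*l + l*P = -8*l + P*l)
w - c(C(5), -50) = -3625 - (-8 - 50) = -3625 - (-58) = -3625 - 1*(-58) = -3625 + 58 = -3567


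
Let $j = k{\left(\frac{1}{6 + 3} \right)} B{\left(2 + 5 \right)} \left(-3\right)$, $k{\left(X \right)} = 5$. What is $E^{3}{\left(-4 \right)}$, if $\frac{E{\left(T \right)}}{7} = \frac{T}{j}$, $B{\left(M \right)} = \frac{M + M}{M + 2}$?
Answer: $\frac{216}{125} \approx 1.728$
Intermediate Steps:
$B{\left(M \right)} = \frac{2 M}{2 + M}$
$j = - \frac{70}{3}$ ($j = 5 \frac{2 \left(2 + 5\right)}{2 + \left(2 + 5\right)} \left(-3\right) = 5 \cdot 2 \cdot 7 \frac{1}{2 + 7} \left(-3\right) = 5 \cdot 2 \cdot 7 \cdot \frac{1}{9} \left(-3\right) = 5 \cdot \frac{14}{9} \left(-3\right) = \frac{70}{9} \left(-3\right) = - \frac{70}{3} \approx -23.333$)
$E{\left(T \right)} = - \frac{3 T}{10}$ ($E{\left(T \right)} = 7 \frac{T}{- \frac{70}{3}} = 7 T \left(- \frac{3}{70}\right) = 7 \left(- \frac{3 T}{70}\right) = - \frac{3 T}{10}$)
$E^{3}{\left(-4 \right)} = \left(\left(- \frac{3}{10}\right) \left(-4\right)\right)^{3} = \left(\frac{6}{5}\right)^{3} = \frac{216}{125}$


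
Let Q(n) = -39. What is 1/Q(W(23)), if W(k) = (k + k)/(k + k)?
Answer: -1/39 ≈ -0.025641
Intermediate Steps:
W(k) = 1 (W(k) = (2*k)/((2*k)) = (2*k)*(1/(2*k)) = 1)
1/Q(W(23)) = 1/(-39) = -1/39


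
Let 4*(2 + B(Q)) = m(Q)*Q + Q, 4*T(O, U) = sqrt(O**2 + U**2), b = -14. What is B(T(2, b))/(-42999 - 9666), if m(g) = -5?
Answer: 2/52665 + sqrt(2)/21066 ≈ 0.00010511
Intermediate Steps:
T(O, U) = sqrt(O**2 + U**2)/4
B(Q) = -2 - Q (B(Q) = -2 + (-5*Q + Q)/4 = -2 + (-4*Q)/4 = -2 - Q)
B(T(2, b))/(-42999 - 9666) = (-2 - sqrt(2**2 + (-14)**2)/4)/(-42999 - 9666) = (-2 - sqrt(4 + 196)/4)/(-52665) = (-2 - sqrt(200)/4)*(-1/52665) = (-2 - 10*sqrt(2)/4)*(-1/52665) = (-2 - 5*sqrt(2)/2)*(-1/52665) = 2/52665 + sqrt(2)/21066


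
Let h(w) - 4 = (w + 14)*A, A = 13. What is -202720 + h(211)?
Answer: -199791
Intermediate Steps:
h(w) = 186 + 13*w (h(w) = 4 + (w + 14)*13 = 4 + (14 + w)*13 = 4 + (182 + 13*w) = 186 + 13*w)
-202720 + h(211) = -202720 + (186 + 13*211) = -202720 + (186 + 2743) = -202720 + 2929 = -199791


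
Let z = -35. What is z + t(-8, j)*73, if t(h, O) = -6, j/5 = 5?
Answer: -473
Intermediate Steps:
j = 25 (j = 5*5 = 25)
z + t(-8, j)*73 = -35 - 6*73 = -35 - 438 = -473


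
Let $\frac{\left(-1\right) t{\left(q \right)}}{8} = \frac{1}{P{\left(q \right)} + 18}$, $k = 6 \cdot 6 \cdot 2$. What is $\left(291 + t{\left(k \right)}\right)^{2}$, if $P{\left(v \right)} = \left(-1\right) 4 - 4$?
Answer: $\frac{2105401}{25} \approx 84216.0$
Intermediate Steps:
$P{\left(v \right)} = -8$ ($P{\left(v \right)} = -4 - 4 = -8$)
$k = 72$ ($k = 36 \cdot 2 = 72$)
$t{\left(q \right)} = - \frac{4}{5}$ ($t{\left(q \right)} = - \frac{8}{-8 + 18} = - \frac{8}{10} = \left(-8\right) \frac{1}{10} = - \frac{4}{5}$)
$\left(291 + t{\left(k \right)}\right)^{2} = \left(291 - \frac{4}{5}\right)^{2} = \left(\frac{1451}{5}\right)^{2} = \frac{2105401}{25}$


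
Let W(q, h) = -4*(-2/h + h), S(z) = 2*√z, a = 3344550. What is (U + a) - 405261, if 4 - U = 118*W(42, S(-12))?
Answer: 2939293 + 5900*I*√3/3 ≈ 2.9393e+6 + 3406.4*I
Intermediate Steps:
W(q, h) = -4*h + 8/h (W(q, h) = -4*(h - 2/h) = -4*h + 8/h)
U = 4 + 5900*I*√3/3 (U = 4 - 118*(-8*√(-12) + 8/((2*√(-12)))) = 4 - 118*(-8*2*I*√3 + 8/((2*(2*I*√3)))) = 4 - 118*(-16*I*√3 + 8/((4*I*√3))) = 4 - 118*(-16*I*√3 + 8*(-I*√3/12)) = 4 - 118*(-16*I*√3 - 2*I*√3/3) = 4 - 118*(-50*I*√3/3) = 4 - (-5900)*I*√3/3 = 4 + 5900*I*√3/3 ≈ 4.0 + 3406.4*I)
(U + a) - 405261 = ((4 + 5900*I*√3/3) + 3344550) - 405261 = (3344554 + 5900*I*√3/3) - 405261 = 2939293 + 5900*I*√3/3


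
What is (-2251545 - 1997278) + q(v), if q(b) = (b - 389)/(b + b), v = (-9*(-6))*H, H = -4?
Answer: -1835490931/432 ≈ -4.2488e+6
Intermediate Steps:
v = -216 (v = -9*(-6)*(-4) = 54*(-4) = -216)
q(b) = (-389 + b)/(2*b) (q(b) = (-389 + b)/((2*b)) = (-389 + b)*(1/(2*b)) = (-389 + b)/(2*b))
(-2251545 - 1997278) + q(v) = (-2251545 - 1997278) + (½)*(-389 - 216)/(-216) = -4248823 + (½)*(-1/216)*(-605) = -4248823 + 605/432 = -1835490931/432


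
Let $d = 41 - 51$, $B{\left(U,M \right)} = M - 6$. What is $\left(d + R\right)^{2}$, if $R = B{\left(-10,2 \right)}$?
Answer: $196$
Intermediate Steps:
$B{\left(U,M \right)} = -6 + M$ ($B{\left(U,M \right)} = M - 6 = -6 + M$)
$R = -4$ ($R = -6 + 2 = -4$)
$d = -10$
$\left(d + R\right)^{2} = \left(-10 - 4\right)^{2} = \left(-14\right)^{2} = 196$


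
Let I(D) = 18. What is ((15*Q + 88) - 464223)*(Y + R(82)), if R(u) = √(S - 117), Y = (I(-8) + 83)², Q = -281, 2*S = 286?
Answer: -4777638350 - 468350*√26 ≈ -4.7800e+9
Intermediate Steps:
S = 143 (S = (½)*286 = 143)
Y = 10201 (Y = (18 + 83)² = 101² = 10201)
R(u) = √26 (R(u) = √(143 - 117) = √26)
((15*Q + 88) - 464223)*(Y + R(82)) = ((15*(-281) + 88) - 464223)*(10201 + √26) = ((-4215 + 88) - 464223)*(10201 + √26) = (-4127 - 464223)*(10201 + √26) = -468350*(10201 + √26) = -4777638350 - 468350*√26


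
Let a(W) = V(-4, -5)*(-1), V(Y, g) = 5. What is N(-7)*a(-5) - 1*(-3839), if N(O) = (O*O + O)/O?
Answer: 3869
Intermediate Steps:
N(O) = (O + O**2)/O (N(O) = (O**2 + O)/O = (O + O**2)/O)
a(W) = -5 (a(W) = 5*(-1) = -5)
N(-7)*a(-5) - 1*(-3839) = (1 - 7)*(-5) - 1*(-3839) = -6*(-5) + 3839 = 30 + 3839 = 3869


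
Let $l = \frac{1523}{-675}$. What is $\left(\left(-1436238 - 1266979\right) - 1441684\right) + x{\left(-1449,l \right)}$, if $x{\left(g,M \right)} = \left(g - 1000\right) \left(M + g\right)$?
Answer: $- \frac{398772673}{675} \approx -5.9077 \cdot 10^{5}$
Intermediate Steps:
$l = - \frac{1523}{675}$ ($l = 1523 \left(- \frac{1}{675}\right) = - \frac{1523}{675} \approx -2.2563$)
$x{\left(g,M \right)} = \left(-1000 + g\right) \left(M + g\right)$
$\left(\left(-1436238 - 1266979\right) - 1441684\right) + x{\left(-1449,l \right)} = \left(\left(-1436238 - 1266979\right) - 1441684\right) - \left(- \frac{981804827}{675} - 2099601\right) = \left(\left(-1436238 - 1266979\right) - 1441684\right) + \left(2099601 + \frac{60920}{27} + 1449000 + \frac{245203}{75}\right) = \left(-2703217 - 1441684\right) + \frac{2399035502}{675} = -4144901 + \frac{2399035502}{675} = - \frac{398772673}{675}$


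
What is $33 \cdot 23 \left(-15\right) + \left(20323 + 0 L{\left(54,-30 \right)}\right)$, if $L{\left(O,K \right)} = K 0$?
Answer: $8938$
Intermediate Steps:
$L{\left(O,K \right)} = 0$
$33 \cdot 23 \left(-15\right) + \left(20323 + 0 L{\left(54,-30 \right)}\right) = 33 \cdot 23 \left(-15\right) + \left(20323 + 0 \cdot 0\right) = 759 \left(-15\right) + \left(20323 + 0\right) = -11385 + 20323 = 8938$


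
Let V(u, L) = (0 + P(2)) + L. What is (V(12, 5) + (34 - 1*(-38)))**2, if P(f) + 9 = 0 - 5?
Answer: 3969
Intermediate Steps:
P(f) = -14 (P(f) = -9 + (0 - 5) = -9 - 5 = -14)
V(u, L) = -14 + L (V(u, L) = (0 - 14) + L = -14 + L)
(V(12, 5) + (34 - 1*(-38)))**2 = ((-14 + 5) + (34 - 1*(-38)))**2 = (-9 + (34 + 38))**2 = (-9 + 72)**2 = 63**2 = 3969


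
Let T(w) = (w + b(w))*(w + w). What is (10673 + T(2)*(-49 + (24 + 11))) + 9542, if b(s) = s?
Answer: 19991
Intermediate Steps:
T(w) = 4*w² (T(w) = (w + w)*(w + w) = (2*w)*(2*w) = 4*w²)
(10673 + T(2)*(-49 + (24 + 11))) + 9542 = (10673 + (4*2²)*(-49 + (24 + 11))) + 9542 = (10673 + (4*4)*(-49 + 35)) + 9542 = (10673 + 16*(-14)) + 9542 = (10673 - 224) + 9542 = 10449 + 9542 = 19991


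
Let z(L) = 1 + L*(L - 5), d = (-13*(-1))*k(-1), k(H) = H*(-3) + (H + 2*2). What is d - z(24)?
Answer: -379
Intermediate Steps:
k(H) = 4 - 2*H (k(H) = -3*H + (H + 4) = -3*H + (4 + H) = 4 - 2*H)
d = 78 (d = (-13*(-1))*(4 - 2*(-1)) = 13*(4 + 2) = 13*6 = 78)
z(L) = 1 + L*(-5 + L)
d - z(24) = 78 - (1 + 24**2 - 5*24) = 78 - (1 + 576 - 120) = 78 - 1*457 = 78 - 457 = -379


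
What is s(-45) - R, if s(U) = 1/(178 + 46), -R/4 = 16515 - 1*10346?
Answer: 5527425/224 ≈ 24676.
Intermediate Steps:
R = -24676 (R = -4*(16515 - 1*10346) = -4*(16515 - 10346) = -4*6169 = -24676)
s(U) = 1/224
s(-45) - R = 1/224 - 1*(-24676) = 1/224 + 24676 = 5527425/224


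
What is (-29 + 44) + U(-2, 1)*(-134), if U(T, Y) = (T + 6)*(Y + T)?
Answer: 551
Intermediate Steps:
U(T, Y) = (6 + T)*(T + Y)
(-29 + 44) + U(-2, 1)*(-134) = (-29 + 44) + ((-2)² + 6*(-2) + 6*1 - 2*1)*(-134) = 15 + (4 - 12 + 6 - 2)*(-134) = 15 - 4*(-134) = 15 + 536 = 551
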